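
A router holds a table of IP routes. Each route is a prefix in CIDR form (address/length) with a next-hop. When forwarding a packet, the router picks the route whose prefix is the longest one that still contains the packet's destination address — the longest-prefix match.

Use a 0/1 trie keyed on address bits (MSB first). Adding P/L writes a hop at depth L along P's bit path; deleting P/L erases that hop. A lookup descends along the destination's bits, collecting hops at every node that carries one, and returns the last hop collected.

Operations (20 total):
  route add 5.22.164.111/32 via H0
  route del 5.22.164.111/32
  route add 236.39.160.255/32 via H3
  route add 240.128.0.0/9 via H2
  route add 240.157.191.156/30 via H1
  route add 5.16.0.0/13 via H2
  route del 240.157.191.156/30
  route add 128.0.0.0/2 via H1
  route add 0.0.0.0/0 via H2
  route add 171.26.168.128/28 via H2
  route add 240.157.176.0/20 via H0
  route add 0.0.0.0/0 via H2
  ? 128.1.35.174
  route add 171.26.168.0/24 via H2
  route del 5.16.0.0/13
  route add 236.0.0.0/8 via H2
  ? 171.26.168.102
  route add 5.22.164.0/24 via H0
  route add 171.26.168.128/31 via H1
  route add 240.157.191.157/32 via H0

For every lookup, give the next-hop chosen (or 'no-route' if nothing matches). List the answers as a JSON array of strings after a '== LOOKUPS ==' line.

Trace:
  add 5.22.164.111/32 -> H0 at depth 32
  - 5.22.164.111/32 clear@32
  add 236.39.160.255/32 -> H3 at depth 32
  add 240.128.0.0/9 -> H2 at depth 9
  add 240.157.191.156/30 -> H1 at depth 30
  add 5.16.0.0/13 -> H2 at depth 13
  - 240.157.191.156/30 clear@30
  add 128.0.0.0/2 -> H1 at depth 2
  add 0.0.0.0/0 -> H2 at depth 0
  add 171.26.168.128/28 -> H2 at depth 28
  add 240.157.176.0/20 -> H0 at depth 20
  add 0.0.0.0/0 -> H2 at depth 0
  lookup 128.1.35.174: bits 10 walk d0:H2→d1:-→d2:H1 -> H1
  add 171.26.168.0/24 -> H2 at depth 24
  - 5.16.0.0/13 clear@13
  add 236.0.0.0/8 -> H2 at depth 8
  lookup 171.26.168.102: bits 101010110001101010101000 walk d0:H2→d1:-→d2:H1→d3:-→d4:-→d5:-→d6:-→d7:-→d8:-→d9:-→d10:-→d11:-→d12:-→d13:-→d14:-→d15:-→d16:-→d17:-→d18:-→d19:-→d20:-→d21:-→d22:-→d23:-→d24:H2 -> H2
  add 5.22.164.0/24 -> H0 at depth 24
  add 171.26.168.128/31 -> H1 at depth 31
  add 240.157.191.157/32 -> H0 at depth 32

== LOOKUPS ==
["H1","H2"]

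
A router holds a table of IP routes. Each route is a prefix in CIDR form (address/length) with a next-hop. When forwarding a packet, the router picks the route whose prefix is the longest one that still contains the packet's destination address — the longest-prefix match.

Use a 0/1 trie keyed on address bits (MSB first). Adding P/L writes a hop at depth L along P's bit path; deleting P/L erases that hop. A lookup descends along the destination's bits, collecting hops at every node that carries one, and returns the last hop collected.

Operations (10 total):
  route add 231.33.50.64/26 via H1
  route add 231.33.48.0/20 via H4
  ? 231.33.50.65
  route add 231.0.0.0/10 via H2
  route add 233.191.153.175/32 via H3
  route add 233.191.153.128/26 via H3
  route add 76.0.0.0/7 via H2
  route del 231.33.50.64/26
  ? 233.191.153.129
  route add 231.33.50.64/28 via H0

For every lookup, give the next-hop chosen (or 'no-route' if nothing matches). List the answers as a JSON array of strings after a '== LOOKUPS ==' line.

Trace:
  add 231.33.50.64/26 -> H1 at depth 26
  add 231.33.48.0/20 -> H4 at depth 20
  ? 231.33.50.65  path d0:-→d1:-→d2:-→d3:-→d4:-→d5:-→d6:-→d7:-→d8:-→d9:-→d10:-→d11:-→d12:-→d13:-→d14:-→d15:-→d16:-→d17:-→d18:-→d19:-→d20:H4→d21:-→d22:-→d23:-→d24:-→d25:-→d26:H1  best=H1
  add 231.0.0.0/10 -> H2 at depth 10
  add 233.191.153.175/32 -> H3 at depth 32
  add 233.191.153.128/26 -> H3 at depth 26
  add 76.0.0.0/7 -> H2 at depth 7
  del 231.33.50.64/26 (clear depth 26)
  ? 233.191.153.129  path d0:-→d1:-→d2:-→d3:-→d4:-→d5:-→d6:-→d7:-→d8:-→d9:-→d10:-→d11:-→d12:-→d13:-→d14:-→d15:-→d16:-→d17:-→d18:-→d19:-→d20:-→d21:-→d22:-→d23:-→d24:-→d25:-→d26:H3  best=H3
  add 231.33.50.64/28 -> H0 at depth 28

== LOOKUPS ==
["H1","H3"]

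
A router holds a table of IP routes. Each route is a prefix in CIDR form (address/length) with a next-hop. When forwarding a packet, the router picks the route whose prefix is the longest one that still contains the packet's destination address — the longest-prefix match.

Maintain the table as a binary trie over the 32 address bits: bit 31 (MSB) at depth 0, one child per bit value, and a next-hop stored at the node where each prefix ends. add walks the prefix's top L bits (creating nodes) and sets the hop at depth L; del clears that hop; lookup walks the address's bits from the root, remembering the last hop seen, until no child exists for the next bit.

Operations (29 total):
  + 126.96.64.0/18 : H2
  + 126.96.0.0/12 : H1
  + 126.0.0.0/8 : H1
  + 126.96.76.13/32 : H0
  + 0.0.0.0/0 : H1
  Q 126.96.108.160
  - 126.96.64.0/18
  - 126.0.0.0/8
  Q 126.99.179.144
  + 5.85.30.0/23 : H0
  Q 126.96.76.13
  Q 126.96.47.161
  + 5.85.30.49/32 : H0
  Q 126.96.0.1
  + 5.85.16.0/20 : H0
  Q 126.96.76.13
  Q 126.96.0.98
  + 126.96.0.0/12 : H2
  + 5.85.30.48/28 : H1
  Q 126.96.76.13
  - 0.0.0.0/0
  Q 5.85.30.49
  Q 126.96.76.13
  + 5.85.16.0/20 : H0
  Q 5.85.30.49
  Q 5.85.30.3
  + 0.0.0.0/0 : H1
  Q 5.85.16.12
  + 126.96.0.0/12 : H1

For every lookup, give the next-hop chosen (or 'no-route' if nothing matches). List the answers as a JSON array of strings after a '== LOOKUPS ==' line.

Process each operation:
  + 126.96.64.0/18 (H2) depth=18
  + 126.96.0.0/12 (H1) depth=12
  + 126.0.0.0/8 (H1) depth=8
  + 126.96.76.13/32 (H0) depth=32
  + 0.0.0.0/0 (H1) depth=0
  ? 126.96.108.160  path d0:H1→d1:-→d2:-→d3:-→d4:-→d5:-→d6:-→d7:-→d8:H1→d9:-→d10:-→d11:-→d12:H1→d13:-→d14:-→d15:-→d16:-→d17:-→d18:H2  best=H2
  del 126.96.64.0/18 (clear depth 18)
  del 126.0.0.0/8 (clear depth 8)
  ? 126.99.179.144  path d0:H1→d1:-→d2:-→d3:-→d4:-→d5:-→d6:-→d7:-→d8:-→d9:-→d10:-→d11:-→d12:H1→d13:-→d14:-  best=H1
  + 5.85.30.0/23 (H0) depth=23
  ? 126.96.76.13  path d0:H1→d1:-→d2:-→d3:-→d4:-→d5:-→d6:-→d7:-→d8:-→d9:-→d10:-→d11:-→d12:H1→d13:-→d14:-→d15:-→d16:-→d17:-→d18:-→d19:-→d20:-→d21:-→d22:-→d23:-→d24:-→d25:-→d26:-→d27:-→d28:-→d29:-→d30:-→d31:-→d32:H0  best=H0
  ? 126.96.47.161  path d0:H1→d1:-→d2:-→d3:-→d4:-→d5:-→d6:-→d7:-→d8:-→d9:-→d10:-→d11:-→d12:H1→d13:-→d14:-→d15:-→d16:-→d17:-  best=H1
  + 5.85.30.49/32 (H0) depth=32
  ? 126.96.0.1  path d0:H1→d1:-→d2:-→d3:-→d4:-→d5:-→d6:-→d7:-→d8:-→d9:-→d10:-→d11:-→d12:H1→d13:-→d14:-→d15:-→d16:-→d17:-  best=H1
  + 5.85.16.0/20 (H0) depth=20
  ? 126.96.76.13  path d0:H1→d1:-→d2:-→d3:-→d4:-→d5:-→d6:-→d7:-→d8:-→d9:-→d10:-→d11:-→d12:H1→d13:-→d14:-→d15:-→d16:-→d17:-→d18:-→d19:-→d20:-→d21:-→d22:-→d23:-→d24:-→d25:-→d26:-→d27:-→d28:-→d29:-→d30:-→d31:-→d32:H0  best=H0
  ? 126.96.0.98  path d0:H1→d1:-→d2:-→d3:-→d4:-→d5:-→d6:-→d7:-→d8:-→d9:-→d10:-→d11:-→d12:H1→d13:-→d14:-→d15:-→d16:-→d17:-  best=H1
  + 126.96.0.0/12 (H2) depth=12
  + 5.85.30.48/28 (H1) depth=28
  ? 126.96.76.13  path d0:H1→d1:-→d2:-→d3:-→d4:-→d5:-→d6:-→d7:-→d8:-→d9:-→d10:-→d11:-→d12:H2→d13:-→d14:-→d15:-→d16:-→d17:-→d18:-→d19:-→d20:-→d21:-→d22:-→d23:-→d24:-→d25:-→d26:-→d27:-→d28:-→d29:-→d30:-→d31:-→d32:H0  best=H0
  del 0.0.0.0/0 (clear depth 0)
  ? 5.85.30.49  path d0:-→d1:-→d2:-→d3:-→d4:-→d5:-→d6:-→d7:-→d8:-→d9:-→d10:-→d11:-→d12:-→d13:-→d14:-→d15:-→d16:-→d17:-→d18:-→d19:-→d20:H0→d21:-→d22:-→d23:H0→d24:-→d25:-→d26:-→d27:-→d28:H1→d29:-→d30:-→d31:-→d32:H0  best=H0
  ? 126.96.76.13  path d0:-→d1:-→d2:-→d3:-→d4:-→d5:-→d6:-→d7:-→d8:-→d9:-→d10:-→d11:-→d12:H2→d13:-→d14:-→d15:-→d16:-→d17:-→d18:-→d19:-→d20:-→d21:-→d22:-→d23:-→d24:-→d25:-→d26:-→d27:-→d28:-→d29:-→d30:-→d31:-→d32:H0  best=H0
  + 5.85.16.0/20 (H0) depth=20
  ? 5.85.30.49  path d0:-→d1:-→d2:-→d3:-→d4:-→d5:-→d6:-→d7:-→d8:-→d9:-→d10:-→d11:-→d12:-→d13:-→d14:-→d15:-→d16:-→d17:-→d18:-→d19:-→d20:H0→d21:-→d22:-→d23:H0→d24:-→d25:-→d26:-→d27:-→d28:H1→d29:-→d30:-→d31:-→d32:H0  best=H0
  ? 5.85.30.3  path d0:-→d1:-→d2:-→d3:-→d4:-→d5:-→d6:-→d7:-→d8:-→d9:-→d10:-→d11:-→d12:-→d13:-→d14:-→d15:-→d16:-→d17:-→d18:-→d19:-→d20:H0→d21:-→d22:-→d23:H0→d24:-→d25:-→d26:-  best=H0
  + 0.0.0.0/0 (H1) depth=0
  ? 5.85.16.12  path d0:H1→d1:-→d2:-→d3:-→d4:-→d5:-→d6:-→d7:-→d8:-→d9:-→d10:-→d11:-→d12:-→d13:-→d14:-→d15:-→d16:-→d17:-→d18:-→d19:-→d20:H0  best=H0
  + 126.96.0.0/12 (H1) depth=12

== LOOKUPS ==
["H2","H1","H0","H1","H1","H0","H1","H0","H0","H0","H0","H0","H0"]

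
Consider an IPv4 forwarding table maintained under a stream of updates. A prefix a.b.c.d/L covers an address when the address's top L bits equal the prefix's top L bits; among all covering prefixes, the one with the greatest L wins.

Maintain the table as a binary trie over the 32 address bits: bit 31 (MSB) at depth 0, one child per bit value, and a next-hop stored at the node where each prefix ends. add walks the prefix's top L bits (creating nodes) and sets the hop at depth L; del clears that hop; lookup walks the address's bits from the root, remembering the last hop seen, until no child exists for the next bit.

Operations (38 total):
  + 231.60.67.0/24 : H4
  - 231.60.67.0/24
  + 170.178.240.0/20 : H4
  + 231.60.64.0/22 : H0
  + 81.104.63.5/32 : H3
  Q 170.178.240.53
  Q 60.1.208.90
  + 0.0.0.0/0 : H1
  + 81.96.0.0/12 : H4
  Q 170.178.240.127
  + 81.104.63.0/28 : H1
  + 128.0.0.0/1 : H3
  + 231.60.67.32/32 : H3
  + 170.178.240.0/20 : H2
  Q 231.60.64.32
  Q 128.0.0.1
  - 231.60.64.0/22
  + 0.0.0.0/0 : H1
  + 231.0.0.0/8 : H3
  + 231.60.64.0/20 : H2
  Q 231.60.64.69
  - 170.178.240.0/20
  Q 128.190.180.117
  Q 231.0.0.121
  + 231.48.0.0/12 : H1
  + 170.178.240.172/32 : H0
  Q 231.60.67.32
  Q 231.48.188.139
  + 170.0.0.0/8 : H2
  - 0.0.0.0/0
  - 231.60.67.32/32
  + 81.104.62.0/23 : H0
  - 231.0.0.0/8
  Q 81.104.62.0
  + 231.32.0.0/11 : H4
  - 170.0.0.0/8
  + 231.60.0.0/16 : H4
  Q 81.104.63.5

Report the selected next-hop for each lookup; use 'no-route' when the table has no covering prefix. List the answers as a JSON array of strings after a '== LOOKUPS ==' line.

Process each operation:
  add 231.60.67.0/24 -> H4 at depth 24
  - 231.60.67.0/24 clear@24
  add 170.178.240.0/20 -> H4 at depth 20
  add 231.60.64.0/22 -> H0 at depth 22
  add 81.104.63.5/32 -> H3 at depth 32
  lookup 170.178.240.53: bits 10101010101100101111 walk d0:-→d1:-→d2:-→d3:-→d4:-→d5:-→d6:-→d7:-→d8:-→d9:-→d10:-→d11:-→d12:-→d13:-→d14:-→d15:-→d16:-→d17:-→d18:-→d19:-→d20:H4 -> H4
  lookup 60.1.208.90: bits 0 walk d0:-→d1:- -> no-route
  add 0.0.0.0/0 -> H1 at depth 0
  add 81.96.0.0/12 -> H4 at depth 12
  lookup 170.178.240.127: bits 10101010101100101111 walk d0:H1→d1:-→d2:-→d3:-→d4:-→d5:-→d6:-→d7:-→d8:-→d9:-→d10:-→d11:-→d12:-→d13:-→d14:-→d15:-→d16:-→d17:-→d18:-→d19:-→d20:H4 -> H4
  add 81.104.63.0/28 -> H1 at depth 28
  add 128.0.0.0/1 -> H3 at depth 1
  add 231.60.67.32/32 -> H3 at depth 32
  add 170.178.240.0/20 -> H2 at depth 20
  lookup 231.60.64.32: bits 1110011100111100010000 walk d0:H1→d1:H3→d2:-→d3:-→d4:-→d5:-→d6:-→d7:-→d8:-→d9:-→d10:-→d11:-→d12:-→d13:-→d14:-→d15:-→d16:-→d17:-→d18:-→d19:-→d20:-→d21:-→d22:H0 -> H0
  lookup 128.0.0.1: bits 10 walk d0:H1→d1:H3→d2:- -> H3
  - 231.60.64.0/22 clear@22
  add 0.0.0.0/0 -> H1 at depth 0
  add 231.0.0.0/8 -> H3 at depth 8
  add 231.60.64.0/20 -> H2 at depth 20
  lookup 231.60.64.69: bits 1110011100111100010000 walk d0:H1→d1:H3→d2:-→d3:-→d4:-→d5:-→d6:-→d7:-→d8:H3→d9:-→d10:-→d11:-→d12:-→d13:-→d14:-→d15:-→d16:-→d17:-→d18:-→d19:-→d20:H2→d21:-→d22:- -> H2
  - 170.178.240.0/20 clear@20
  lookup 128.190.180.117: bits 10 walk d0:H1→d1:H3→d2:- -> H3
  lookup 231.0.0.121: bits 1110011100 walk d0:H1→d1:H3→d2:-→d3:-→d4:-→d5:-→d6:-→d7:-→d8:H3→d9:-→d10:- -> H3
  add 231.48.0.0/12 -> H1 at depth 12
  add 170.178.240.172/32 -> H0 at depth 32
  lookup 231.60.67.32: bits 11100111001111000100001100100000 walk d0:H1→d1:H3→d2:-→d3:-→d4:-→d5:-→d6:-→d7:-→d8:H3→d9:-→d10:-→d11:-→d12:H1→d13:-→d14:-→d15:-→d16:-→d17:-→d18:-→d19:-→d20:H2→d21:-→d22:-→d23:-→d24:-→d25:-→d26:-→d27:-→d28:-→d29:-→d30:-→d31:-→d32:H3 -> H3
  lookup 231.48.188.139: bits 111001110011 walk d0:H1→d1:H3→d2:-→d3:-→d4:-→d5:-→d6:-→d7:-→d8:H3→d9:-→d10:-→d11:-→d12:H1 -> H1
  add 170.0.0.0/8 -> H2 at depth 8
  - 0.0.0.0/0 clear@0
  - 231.60.67.32/32 clear@32
  add 81.104.62.0/23 -> H0 at depth 23
  - 231.0.0.0/8 clear@8
  lookup 81.104.62.0: bits 01010001011010000011111 walk d0:-→d1:-→d2:-→d3:-→d4:-→d5:-→d6:-→d7:-→d8:-→d9:-→d10:-→d11:-→d12:H4→d13:-→d14:-→d15:-→d16:-→d17:-→d18:-→d19:-→d20:-→d21:-→d22:-→d23:H0 -> H0
  add 231.32.0.0/11 -> H4 at depth 11
  - 170.0.0.0/8 clear@8
  add 231.60.0.0/16 -> H4 at depth 16
  lookup 81.104.63.5: bits 01010001011010000011111100000101 walk d0:-→d1:-→d2:-→d3:-→d4:-→d5:-→d6:-→d7:-→d8:-→d9:-→d10:-→d11:-→d12:H4→d13:-→d14:-→d15:-→d16:-→d17:-→d18:-→d19:-→d20:-→d21:-→d22:-→d23:H0→d24:-→d25:-→d26:-→d27:-→d28:H1→d29:-→d30:-→d31:-→d32:H3 -> H3

== LOOKUPS ==
["H4","no-route","H4","H0","H3","H2","H3","H3","H3","H1","H0","H3"]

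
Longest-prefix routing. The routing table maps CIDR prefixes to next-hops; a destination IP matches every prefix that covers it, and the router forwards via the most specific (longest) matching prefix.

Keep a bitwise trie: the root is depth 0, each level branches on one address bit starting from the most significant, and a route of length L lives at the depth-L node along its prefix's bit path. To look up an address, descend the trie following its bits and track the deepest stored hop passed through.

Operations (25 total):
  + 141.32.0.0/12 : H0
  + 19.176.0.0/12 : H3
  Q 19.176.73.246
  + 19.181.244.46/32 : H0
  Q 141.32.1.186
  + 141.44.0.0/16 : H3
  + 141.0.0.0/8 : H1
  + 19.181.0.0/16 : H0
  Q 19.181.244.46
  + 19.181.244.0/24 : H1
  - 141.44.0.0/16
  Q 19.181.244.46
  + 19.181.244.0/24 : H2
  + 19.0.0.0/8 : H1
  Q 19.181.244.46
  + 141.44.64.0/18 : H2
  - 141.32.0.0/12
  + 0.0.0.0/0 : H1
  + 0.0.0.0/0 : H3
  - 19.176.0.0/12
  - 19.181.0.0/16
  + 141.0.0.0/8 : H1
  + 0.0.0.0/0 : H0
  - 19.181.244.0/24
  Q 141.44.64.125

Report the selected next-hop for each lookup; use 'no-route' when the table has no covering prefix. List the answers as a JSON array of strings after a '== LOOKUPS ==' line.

Apply in order:
  + 141.32.0.0/12 (H0) depth=12
  + 19.176.0.0/12 (H3) depth=12
  Q 19.176.73.246: descend 000100111011 ; hops seen [H3] ; pick H3
  + 19.181.244.46/32 (H0) depth=32
  Q 141.32.1.186: descend 100011010010 ; hops seen [H0] ; pick H0
  + 141.44.0.0/16 (H3) depth=16
  + 141.0.0.0/8 (H1) depth=8
  + 19.181.0.0/16 (H0) depth=16
  Q 19.181.244.46: descend 00010011101101011111010000101110 ; hops seen [H3,H0,H0] ; pick H0
  + 19.181.244.0/24 (H1) depth=24
  - 141.44.0.0/16 clear@16
  Q 19.181.244.46: descend 00010011101101011111010000101110 ; hops seen [H3,H0,H1,H0] ; pick H0
  + 19.181.244.0/24 (H2) depth=24
  + 19.0.0.0/8 (H1) depth=8
  Q 19.181.244.46: descend 00010011101101011111010000101110 ; hops seen [H1,H3,H0,H2,H0] ; pick H0
  + 141.44.64.0/18 (H2) depth=18
  - 141.32.0.0/12 clear@12
  + 0.0.0.0/0 (H1) depth=0
  + 0.0.0.0/0 (H3) depth=0
  - 19.176.0.0/12 clear@12
  - 19.181.0.0/16 clear@16
  + 141.0.0.0/8 (H1) depth=8
  + 0.0.0.0/0 (H0) depth=0
  - 19.181.244.0/24 clear@24
  Q 141.44.64.125: descend 100011010010110001 ; hops seen [H0,H1,H2] ; pick H2

== LOOKUPS ==
["H3","H0","H0","H0","H0","H2"]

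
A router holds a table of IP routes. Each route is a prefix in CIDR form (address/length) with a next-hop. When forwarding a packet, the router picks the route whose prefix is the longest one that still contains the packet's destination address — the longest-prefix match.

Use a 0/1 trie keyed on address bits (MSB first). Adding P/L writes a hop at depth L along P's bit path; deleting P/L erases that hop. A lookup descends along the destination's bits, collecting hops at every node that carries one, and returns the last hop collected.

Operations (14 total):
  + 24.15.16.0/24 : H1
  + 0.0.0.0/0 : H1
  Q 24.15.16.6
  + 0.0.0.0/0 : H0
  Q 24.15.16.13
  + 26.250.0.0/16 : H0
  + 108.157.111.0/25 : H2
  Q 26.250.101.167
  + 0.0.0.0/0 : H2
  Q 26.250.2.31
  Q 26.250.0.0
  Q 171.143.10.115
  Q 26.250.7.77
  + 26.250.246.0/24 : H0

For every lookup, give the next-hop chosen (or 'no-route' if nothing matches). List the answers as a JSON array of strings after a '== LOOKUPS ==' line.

Trace:
  + 24.15.16.0/24 (H1) depth=24
  + 0.0.0.0/0 (H1) depth=0
  Q 24.15.16.6: descend 000110000000111100010000 ; hops seen [H1,H1] ; pick H1
  + 0.0.0.0/0 (H0) depth=0
  Q 24.15.16.13: descend 000110000000111100010000 ; hops seen [H0,H1] ; pick H1
  + 26.250.0.0/16 (H0) depth=16
  + 108.157.111.0/25 (H2) depth=25
  Q 26.250.101.167: descend 0001101011111010 ; hops seen [H0,H0] ; pick H0
  + 0.0.0.0/0 (H2) depth=0
  Q 26.250.2.31: descend 0001101011111010 ; hops seen [H2,H0] ; pick H0
  Q 26.250.0.0: descend 0001101011111010 ; hops seen [H2,H0] ; pick H0
  Q 171.143.10.115: descend ε ; hops seen [H2] ; pick H2
  Q 26.250.7.77: descend 0001101011111010 ; hops seen [H2,H0] ; pick H0
  + 26.250.246.0/24 (H0) depth=24

== LOOKUPS ==
["H1","H1","H0","H0","H0","H2","H0"]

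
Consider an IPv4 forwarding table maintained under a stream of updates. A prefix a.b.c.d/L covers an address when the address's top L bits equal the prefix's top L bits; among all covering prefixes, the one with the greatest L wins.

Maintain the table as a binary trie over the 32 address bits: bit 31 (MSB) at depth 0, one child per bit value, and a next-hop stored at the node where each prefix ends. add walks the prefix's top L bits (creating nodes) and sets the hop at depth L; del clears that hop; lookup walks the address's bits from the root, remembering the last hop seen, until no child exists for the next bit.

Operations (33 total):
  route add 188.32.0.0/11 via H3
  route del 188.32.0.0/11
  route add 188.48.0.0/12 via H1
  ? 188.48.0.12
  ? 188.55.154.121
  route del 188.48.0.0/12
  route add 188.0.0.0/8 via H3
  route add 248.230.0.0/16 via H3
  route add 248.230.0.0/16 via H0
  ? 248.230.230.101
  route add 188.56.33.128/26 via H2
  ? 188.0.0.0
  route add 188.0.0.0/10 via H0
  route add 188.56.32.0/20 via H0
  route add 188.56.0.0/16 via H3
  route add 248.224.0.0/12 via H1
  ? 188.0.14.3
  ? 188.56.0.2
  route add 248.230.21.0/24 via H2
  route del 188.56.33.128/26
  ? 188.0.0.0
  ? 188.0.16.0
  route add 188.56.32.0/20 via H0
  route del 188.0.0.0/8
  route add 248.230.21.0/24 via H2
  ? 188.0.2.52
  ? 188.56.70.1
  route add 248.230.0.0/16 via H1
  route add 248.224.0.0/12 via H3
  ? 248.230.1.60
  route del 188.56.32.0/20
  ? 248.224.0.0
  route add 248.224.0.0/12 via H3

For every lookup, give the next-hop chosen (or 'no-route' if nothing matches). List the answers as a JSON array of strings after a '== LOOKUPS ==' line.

Trace:
  + 188.32.0.0/11 (H3) depth=11
  del 188.32.0.0/11 (clear depth 11)
  + 188.48.0.0/12 (H1) depth=12
  ? 188.48.0.12  path d0:-→d1:-→d2:-→d3:-→d4:-→d5:-→d6:-→d7:-→d8:-→d9:-→d10:-→d11:-→d12:H1  best=H1
  ? 188.55.154.121  path d0:-→d1:-→d2:-→d3:-→d4:-→d5:-→d6:-→d7:-→d8:-→d9:-→d10:-→d11:-→d12:H1  best=H1
  del 188.48.0.0/12 (clear depth 12)
  + 188.0.0.0/8 (H3) depth=8
  + 248.230.0.0/16 (H3) depth=16
  + 248.230.0.0/16 (H0) depth=16
  ? 248.230.230.101  path d0:-→d1:-→d2:-→d3:-→d4:-→d5:-→d6:-→d7:-→d8:-→d9:-→d10:-→d11:-→d12:-→d13:-→d14:-→d15:-→d16:H0  best=H0
  + 188.56.33.128/26 (H2) depth=26
  ? 188.0.0.0  path d0:-→d1:-→d2:-→d3:-→d4:-→d5:-→d6:-→d7:-→d8:H3→d9:-→d10:-  best=H3
  + 188.0.0.0/10 (H0) depth=10
  + 188.56.32.0/20 (H0) depth=20
  + 188.56.0.0/16 (H3) depth=16
  + 248.224.0.0/12 (H1) depth=12
  ? 188.0.14.3  path d0:-→d1:-→d2:-→d3:-→d4:-→d5:-→d6:-→d7:-→d8:H3→d9:-→d10:H0  best=H0
  ? 188.56.0.2  path d0:-→d1:-→d2:-→d3:-→d4:-→d5:-→d6:-→d7:-→d8:H3→d9:-→d10:H0→d11:-→d12:-→d13:-→d14:-→d15:-→d16:H3→d17:-→d18:-  best=H3
  + 248.230.21.0/24 (H2) depth=24
  del 188.56.33.128/26 (clear depth 26)
  ? 188.0.0.0  path d0:-→d1:-→d2:-→d3:-→d4:-→d5:-→d6:-→d7:-→d8:H3→d9:-→d10:H0  best=H0
  ? 188.0.16.0  path d0:-→d1:-→d2:-→d3:-→d4:-→d5:-→d6:-→d7:-→d8:H3→d9:-→d10:H0  best=H0
  + 188.56.32.0/20 (H0) depth=20
  del 188.0.0.0/8 (clear depth 8)
  + 248.230.21.0/24 (H2) depth=24
  ? 188.0.2.52  path d0:-→d1:-→d2:-→d3:-→d4:-→d5:-→d6:-→d7:-→d8:-→d9:-→d10:H0  best=H0
  ? 188.56.70.1  path d0:-→d1:-→d2:-→d3:-→d4:-→d5:-→d6:-→d7:-→d8:-→d9:-→d10:H0→d11:-→d12:-→d13:-→d14:-→d15:-→d16:H3→d17:-  best=H3
  + 248.230.0.0/16 (H1) depth=16
  + 248.224.0.0/12 (H3) depth=12
  ? 248.230.1.60  path d0:-→d1:-→d2:-→d3:-→d4:-→d5:-→d6:-→d7:-→d8:-→d9:-→d10:-→d11:-→d12:H3→d13:-→d14:-→d15:-→d16:H1→d17:-→d18:-→d19:-  best=H1
  del 188.56.32.0/20 (clear depth 20)
  ? 248.224.0.0  path d0:-→d1:-→d2:-→d3:-→d4:-→d5:-→d6:-→d7:-→d8:-→d9:-→d10:-→d11:-→d12:H3→d13:-  best=H3
  + 248.224.0.0/12 (H3) depth=12

== LOOKUPS ==
["H1","H1","H0","H3","H0","H3","H0","H0","H0","H3","H1","H3"]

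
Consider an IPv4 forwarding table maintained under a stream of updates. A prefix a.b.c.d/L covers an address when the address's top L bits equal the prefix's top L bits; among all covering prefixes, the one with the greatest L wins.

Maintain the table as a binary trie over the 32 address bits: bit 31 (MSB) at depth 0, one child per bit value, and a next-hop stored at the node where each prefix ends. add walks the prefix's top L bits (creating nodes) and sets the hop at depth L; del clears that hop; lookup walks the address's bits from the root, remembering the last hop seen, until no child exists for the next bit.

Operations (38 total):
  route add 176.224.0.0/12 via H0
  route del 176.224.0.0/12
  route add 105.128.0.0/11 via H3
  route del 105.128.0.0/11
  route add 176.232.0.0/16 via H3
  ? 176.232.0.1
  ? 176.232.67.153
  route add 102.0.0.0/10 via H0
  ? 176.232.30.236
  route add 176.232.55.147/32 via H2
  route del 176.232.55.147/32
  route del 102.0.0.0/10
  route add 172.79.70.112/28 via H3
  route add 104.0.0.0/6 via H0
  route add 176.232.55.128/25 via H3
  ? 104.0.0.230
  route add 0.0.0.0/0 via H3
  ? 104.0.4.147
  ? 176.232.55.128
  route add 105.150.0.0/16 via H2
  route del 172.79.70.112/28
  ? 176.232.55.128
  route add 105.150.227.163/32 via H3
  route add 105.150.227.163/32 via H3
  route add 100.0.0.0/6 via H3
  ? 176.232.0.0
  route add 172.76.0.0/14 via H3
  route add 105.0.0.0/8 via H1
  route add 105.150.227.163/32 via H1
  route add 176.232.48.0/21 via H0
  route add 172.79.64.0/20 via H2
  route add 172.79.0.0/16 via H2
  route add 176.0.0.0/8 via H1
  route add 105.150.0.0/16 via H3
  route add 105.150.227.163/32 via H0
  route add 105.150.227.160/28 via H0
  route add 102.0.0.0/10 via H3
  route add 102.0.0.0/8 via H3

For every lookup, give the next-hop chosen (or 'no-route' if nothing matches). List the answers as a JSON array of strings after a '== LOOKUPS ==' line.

Apply in order:
  + 176.224.0.0/12 (H0) depth=12
  del 176.224.0.0/12 (clear depth 12)
  + 105.128.0.0/11 (H3) depth=11
  del 105.128.0.0/11 (clear depth 11)
  + 176.232.0.0/16 (H3) depth=16
  ? 176.232.0.1  path d0:-→d1:-→d2:-→d3:-→d4:-→d5:-→d6:-→d7:-→d8:-→d9:-→d10:-→d11:-→d12:-→d13:-→d14:-→d15:-→d16:H3  best=H3
  ? 176.232.67.153  path d0:-→d1:-→d2:-→d3:-→d4:-→d5:-→d6:-→d7:-→d8:-→d9:-→d10:-→d11:-→d12:-→d13:-→d14:-→d15:-→d16:H3  best=H3
  + 102.0.0.0/10 (H0) depth=10
  ? 176.232.30.236  path d0:-→d1:-→d2:-→d3:-→d4:-→d5:-→d6:-→d7:-→d8:-→d9:-→d10:-→d11:-→d12:-→d13:-→d14:-→d15:-→d16:H3  best=H3
  + 176.232.55.147/32 (H2) depth=32
  del 176.232.55.147/32 (clear depth 32)
  del 102.0.0.0/10 (clear depth 10)
  + 172.79.70.112/28 (H3) depth=28
  + 104.0.0.0/6 (H0) depth=6
  + 176.232.55.128/25 (H3) depth=25
  ? 104.0.0.230  path d0:-→d1:-→d2:-→d3:-→d4:-→d5:-→d6:H0→d7:-  best=H0
  + 0.0.0.0/0 (H3) depth=0
  ? 104.0.4.147  path d0:H3→d1:-→d2:-→d3:-→d4:-→d5:-→d6:H0→d7:-  best=H0
  ? 176.232.55.128  path d0:H3→d1:-→d2:-→d3:-→d4:-→d5:-→d6:-→d7:-→d8:-→d9:-→d10:-→d11:-→d12:-→d13:-→d14:-→d15:-→d16:H3→d17:-→d18:-→d19:-→d20:-→d21:-→d22:-→d23:-→d24:-→d25:H3→d26:-→d27:-  best=H3
  + 105.150.0.0/16 (H2) depth=16
  del 172.79.70.112/28 (clear depth 28)
  ? 176.232.55.128  path d0:H3→d1:-→d2:-→d3:-→d4:-→d5:-→d6:-→d7:-→d8:-→d9:-→d10:-→d11:-→d12:-→d13:-→d14:-→d15:-→d16:H3→d17:-→d18:-→d19:-→d20:-→d21:-→d22:-→d23:-→d24:-→d25:H3→d26:-→d27:-  best=H3
  + 105.150.227.163/32 (H3) depth=32
  + 105.150.227.163/32 (H3) depth=32
  + 100.0.0.0/6 (H3) depth=6
  ? 176.232.0.0  path d0:H3→d1:-→d2:-→d3:-→d4:-→d5:-→d6:-→d7:-→d8:-→d9:-→d10:-→d11:-→d12:-→d13:-→d14:-→d15:-→d16:H3→d17:-→d18:-  best=H3
  + 172.76.0.0/14 (H3) depth=14
  + 105.0.0.0/8 (H1) depth=8
  + 105.150.227.163/32 (H1) depth=32
  + 176.232.48.0/21 (H0) depth=21
  + 172.79.64.0/20 (H2) depth=20
  + 172.79.0.0/16 (H2) depth=16
  + 176.0.0.0/8 (H1) depth=8
  + 105.150.0.0/16 (H3) depth=16
  + 105.150.227.163/32 (H0) depth=32
  + 105.150.227.160/28 (H0) depth=28
  + 102.0.0.0/10 (H3) depth=10
  + 102.0.0.0/8 (H3) depth=8

== LOOKUPS ==
["H3","H3","H3","H0","H0","H3","H3","H3"]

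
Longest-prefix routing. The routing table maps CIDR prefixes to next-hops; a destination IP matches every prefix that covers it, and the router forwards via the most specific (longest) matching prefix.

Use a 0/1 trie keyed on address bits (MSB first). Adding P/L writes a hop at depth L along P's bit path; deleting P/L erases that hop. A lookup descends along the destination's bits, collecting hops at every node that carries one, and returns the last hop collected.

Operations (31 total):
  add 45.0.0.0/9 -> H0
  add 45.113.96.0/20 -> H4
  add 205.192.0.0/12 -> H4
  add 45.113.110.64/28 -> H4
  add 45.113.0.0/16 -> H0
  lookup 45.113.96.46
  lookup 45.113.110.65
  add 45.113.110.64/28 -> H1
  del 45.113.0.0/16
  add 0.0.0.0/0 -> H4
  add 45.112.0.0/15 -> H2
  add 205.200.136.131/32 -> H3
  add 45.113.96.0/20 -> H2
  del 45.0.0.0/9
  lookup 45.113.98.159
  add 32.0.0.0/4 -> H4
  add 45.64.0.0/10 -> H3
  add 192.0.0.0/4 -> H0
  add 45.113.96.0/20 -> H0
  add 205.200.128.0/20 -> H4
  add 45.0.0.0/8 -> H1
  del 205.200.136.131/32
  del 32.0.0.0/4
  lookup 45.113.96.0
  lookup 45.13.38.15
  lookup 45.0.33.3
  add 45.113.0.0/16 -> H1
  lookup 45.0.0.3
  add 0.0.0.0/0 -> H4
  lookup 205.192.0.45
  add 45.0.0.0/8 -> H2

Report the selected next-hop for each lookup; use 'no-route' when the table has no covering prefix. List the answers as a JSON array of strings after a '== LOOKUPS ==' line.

Trace:
  add 45.0.0.0/9 -> H0 at depth 9
  add 45.113.96.0/20 -> H4 at depth 20
  add 205.192.0.0/12 -> H4 at depth 12
  add 45.113.110.64/28 -> H4 at depth 28
  add 45.113.0.0/16 -> H0 at depth 16
  lookup 45.113.96.46: bits 00101101011100010110 walk d0:-→d1:-→d2:-→d3:-→d4:-→d5:-→d6:-→d7:-→d8:-→d9:H0→d10:-→d11:-→d12:-→d13:-→d14:-→d15:-→d16:H0→d17:-→d18:-→d19:-→d20:H4 -> H4
  lookup 45.113.110.65: bits 0010110101110001011011100100 walk d0:-→d1:-→d2:-→d3:-→d4:-→d5:-→d6:-→d7:-→d8:-→d9:H0→d10:-→d11:-→d12:-→d13:-→d14:-→d15:-→d16:H0→d17:-→d18:-→d19:-→d20:H4→d21:-→d22:-→d23:-→d24:-→d25:-→d26:-→d27:-→d28:H4 -> H4
  add 45.113.110.64/28 -> H1 at depth 28
  del 45.113.0.0/16 (clear depth 16)
  add 0.0.0.0/0 -> H4 at depth 0
  add 45.112.0.0/15 -> H2 at depth 15
  add 205.200.136.131/32 -> H3 at depth 32
  add 45.113.96.0/20 -> H2 at depth 20
  del 45.0.0.0/9 (clear depth 9)
  lookup 45.113.98.159: bits 00101101011100010110 walk d0:H4→d1:-→d2:-→d3:-→d4:-→d5:-→d6:-→d7:-→d8:-→d9:-→d10:-→d11:-→d12:-→d13:-→d14:-→d15:H2→d16:-→d17:-→d18:-→d19:-→d20:H2 -> H2
  add 32.0.0.0/4 -> H4 at depth 4
  add 45.64.0.0/10 -> H3 at depth 10
  add 192.0.0.0/4 -> H0 at depth 4
  add 45.113.96.0/20 -> H0 at depth 20
  add 205.200.128.0/20 -> H4 at depth 20
  add 45.0.0.0/8 -> H1 at depth 8
  del 205.200.136.131/32 (clear depth 32)
  del 32.0.0.0/4 (clear depth 4)
  lookup 45.113.96.0: bits 00101101011100010110 walk d0:H4→d1:-→d2:-→d3:-→d4:-→d5:-→d6:-→d7:-→d8:H1→d9:-→d10:H3→d11:-→d12:-→d13:-→d14:-→d15:H2→d16:-→d17:-→d18:-→d19:-→d20:H0 -> H0
  lookup 45.13.38.15: bits 001011010 walk d0:H4→d1:-→d2:-→d3:-→d4:-→d5:-→d6:-→d7:-→d8:H1→d9:- -> H1
  lookup 45.0.33.3: bits 001011010 walk d0:H4→d1:-→d2:-→d3:-→d4:-→d5:-→d6:-→d7:-→d8:H1→d9:- -> H1
  add 45.113.0.0/16 -> H1 at depth 16
  lookup 45.0.0.3: bits 001011010 walk d0:H4→d1:-→d2:-→d3:-→d4:-→d5:-→d6:-→d7:-→d8:H1→d9:- -> H1
  add 0.0.0.0/0 -> H4 at depth 0
  lookup 205.192.0.45: bits 110011011100 walk d0:H4→d1:-→d2:-→d3:-→d4:H0→d5:-→d6:-→d7:-→d8:-→d9:-→d10:-→d11:-→d12:H4 -> H4
  add 45.0.0.0/8 -> H2 at depth 8

== LOOKUPS ==
["H4","H4","H2","H0","H1","H1","H1","H4"]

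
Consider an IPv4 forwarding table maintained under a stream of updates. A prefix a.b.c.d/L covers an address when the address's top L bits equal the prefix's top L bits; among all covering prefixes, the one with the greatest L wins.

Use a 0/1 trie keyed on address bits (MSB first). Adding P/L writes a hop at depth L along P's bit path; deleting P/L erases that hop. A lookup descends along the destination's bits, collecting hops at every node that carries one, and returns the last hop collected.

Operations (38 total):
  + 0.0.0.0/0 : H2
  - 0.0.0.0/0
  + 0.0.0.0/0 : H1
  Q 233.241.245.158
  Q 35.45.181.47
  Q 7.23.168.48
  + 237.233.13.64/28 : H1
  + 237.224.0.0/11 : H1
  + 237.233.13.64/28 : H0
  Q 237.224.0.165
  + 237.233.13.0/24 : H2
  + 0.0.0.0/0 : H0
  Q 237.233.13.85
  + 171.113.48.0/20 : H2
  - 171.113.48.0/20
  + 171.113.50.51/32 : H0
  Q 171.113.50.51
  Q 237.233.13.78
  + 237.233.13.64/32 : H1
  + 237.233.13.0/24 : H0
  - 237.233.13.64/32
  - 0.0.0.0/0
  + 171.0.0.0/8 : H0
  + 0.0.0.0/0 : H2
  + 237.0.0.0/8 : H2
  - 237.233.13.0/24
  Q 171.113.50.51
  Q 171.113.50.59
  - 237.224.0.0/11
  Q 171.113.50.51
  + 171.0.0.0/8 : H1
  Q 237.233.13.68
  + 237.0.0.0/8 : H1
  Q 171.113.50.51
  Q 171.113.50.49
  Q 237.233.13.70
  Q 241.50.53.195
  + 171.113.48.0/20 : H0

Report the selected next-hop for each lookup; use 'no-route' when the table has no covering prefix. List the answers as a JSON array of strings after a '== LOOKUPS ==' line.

Trace:
  add 0.0.0.0/0 -> H2 at depth 0
  del 0.0.0.0/0 (clear depth 0)
  add 0.0.0.0/0 -> H1 at depth 0
  lookup 233.241.245.158: bits ε walk d0:H1 -> H1
  lookup 35.45.181.47: bits ε walk d0:H1 -> H1
  lookup 7.23.168.48: bits ε walk d0:H1 -> H1
  add 237.233.13.64/28 -> H1 at depth 28
  add 237.224.0.0/11 -> H1 at depth 11
  add 237.233.13.64/28 -> H0 at depth 28
  lookup 237.224.0.165: bits 111011011110 walk d0:H1→d1:-→d2:-→d3:-→d4:-→d5:-→d6:-→d7:-→d8:-→d9:-→d10:-→d11:H1→d12:- -> H1
  add 237.233.13.0/24 -> H2 at depth 24
  add 0.0.0.0/0 -> H0 at depth 0
  lookup 237.233.13.85: bits 111011011110100100001101010 walk d0:H0→d1:-→d2:-→d3:-→d4:-→d5:-→d6:-→d7:-→d8:-→d9:-→d10:-→d11:H1→d12:-→d13:-→d14:-→d15:-→d16:-→d17:-→d18:-→d19:-→d20:-→d21:-→d22:-→d23:-→d24:H2→d25:-→d26:-→d27:- -> H2
  add 171.113.48.0/20 -> H2 at depth 20
  del 171.113.48.0/20 (clear depth 20)
  add 171.113.50.51/32 -> H0 at depth 32
  lookup 171.113.50.51: bits 10101011011100010011001000110011 walk d0:H0→d1:-→d2:-→d3:-→d4:-→d5:-→d6:-→d7:-→d8:-→d9:-→d10:-→d11:-→d12:-→d13:-→d14:-→d15:-→d16:-→d17:-→d18:-→d19:-→d20:-→d21:-→d22:-→d23:-→d24:-→d25:-→d26:-→d27:-→d28:-→d29:-→d30:-→d31:-→d32:H0 -> H0
  lookup 237.233.13.78: bits 1110110111101001000011010100 walk d0:H0→d1:-→d2:-→d3:-→d4:-→d5:-→d6:-→d7:-→d8:-→d9:-→d10:-→d11:H1→d12:-→d13:-→d14:-→d15:-→d16:-→d17:-→d18:-→d19:-→d20:-→d21:-→d22:-→d23:-→d24:H2→d25:-→d26:-→d27:-→d28:H0 -> H0
  add 237.233.13.64/32 -> H1 at depth 32
  add 237.233.13.0/24 -> H0 at depth 24
  del 237.233.13.64/32 (clear depth 32)
  del 0.0.0.0/0 (clear depth 0)
  add 171.0.0.0/8 -> H0 at depth 8
  add 0.0.0.0/0 -> H2 at depth 0
  add 237.0.0.0/8 -> H2 at depth 8
  del 237.233.13.0/24 (clear depth 24)
  lookup 171.113.50.51: bits 10101011011100010011001000110011 walk d0:H2→d1:-→d2:-→d3:-→d4:-→d5:-→d6:-→d7:-→d8:H0→d9:-→d10:-→d11:-→d12:-→d13:-→d14:-→d15:-→d16:-→d17:-→d18:-→d19:-→d20:-→d21:-→d22:-→d23:-→d24:-→d25:-→d26:-→d27:-→d28:-→d29:-→d30:-→d31:-→d32:H0 -> H0
  lookup 171.113.50.59: bits 1010101101110001001100100011 walk d0:H2→d1:-→d2:-→d3:-→d4:-→d5:-→d6:-→d7:-→d8:H0→d9:-→d10:-→d11:-→d12:-→d13:-→d14:-→d15:-→d16:-→d17:-→d18:-→d19:-→d20:-→d21:-→d22:-→d23:-→d24:-→d25:-→d26:-→d27:-→d28:- -> H0
  del 237.224.0.0/11 (clear depth 11)
  lookup 171.113.50.51: bits 10101011011100010011001000110011 walk d0:H2→d1:-→d2:-→d3:-→d4:-→d5:-→d6:-→d7:-→d8:H0→d9:-→d10:-→d11:-→d12:-→d13:-→d14:-→d15:-→d16:-→d17:-→d18:-→d19:-→d20:-→d21:-→d22:-→d23:-→d24:-→d25:-→d26:-→d27:-→d28:-→d29:-→d30:-→d31:-→d32:H0 -> H0
  add 171.0.0.0/8 -> H1 at depth 8
  lookup 237.233.13.68: bits 11101101111010010000110101000 walk d0:H2→d1:-→d2:-→d3:-→d4:-→d5:-→d6:-→d7:-→d8:H2→d9:-→d10:-→d11:-→d12:-→d13:-→d14:-→d15:-→d16:-→d17:-→d18:-→d19:-→d20:-→d21:-→d22:-→d23:-→d24:-→d25:-→d26:-→d27:-→d28:H0→d29:- -> H0
  add 237.0.0.0/8 -> H1 at depth 8
  lookup 171.113.50.51: bits 10101011011100010011001000110011 walk d0:H2→d1:-→d2:-→d3:-→d4:-→d5:-→d6:-→d7:-→d8:H1→d9:-→d10:-→d11:-→d12:-→d13:-→d14:-→d15:-→d16:-→d17:-→d18:-→d19:-→d20:-→d21:-→d22:-→d23:-→d24:-→d25:-→d26:-→d27:-→d28:-→d29:-→d30:-→d31:-→d32:H0 -> H0
  lookup 171.113.50.49: bits 101010110111000100110010001100 walk d0:H2→d1:-→d2:-→d3:-→d4:-→d5:-→d6:-→d7:-→d8:H1→d9:-→d10:-→d11:-→d12:-→d13:-→d14:-→d15:-→d16:-→d17:-→d18:-→d19:-→d20:-→d21:-→d22:-→d23:-→d24:-→d25:-→d26:-→d27:-→d28:-→d29:-→d30:- -> H1
  lookup 237.233.13.70: bits 11101101111010010000110101000 walk d0:H2→d1:-→d2:-→d3:-→d4:-→d5:-→d6:-→d7:-→d8:H1→d9:-→d10:-→d11:-→d12:-→d13:-→d14:-→d15:-→d16:-→d17:-→d18:-→d19:-→d20:-→d21:-→d22:-→d23:-→d24:-→d25:-→d26:-→d27:-→d28:H0→d29:- -> H0
  lookup 241.50.53.195: bits 111 walk d0:H2→d1:-→d2:-→d3:- -> H2
  add 171.113.48.0/20 -> H0 at depth 20

== LOOKUPS ==
["H1","H1","H1","H1","H2","H0","H0","H0","H0","H0","H0","H0","H1","H0","H2"]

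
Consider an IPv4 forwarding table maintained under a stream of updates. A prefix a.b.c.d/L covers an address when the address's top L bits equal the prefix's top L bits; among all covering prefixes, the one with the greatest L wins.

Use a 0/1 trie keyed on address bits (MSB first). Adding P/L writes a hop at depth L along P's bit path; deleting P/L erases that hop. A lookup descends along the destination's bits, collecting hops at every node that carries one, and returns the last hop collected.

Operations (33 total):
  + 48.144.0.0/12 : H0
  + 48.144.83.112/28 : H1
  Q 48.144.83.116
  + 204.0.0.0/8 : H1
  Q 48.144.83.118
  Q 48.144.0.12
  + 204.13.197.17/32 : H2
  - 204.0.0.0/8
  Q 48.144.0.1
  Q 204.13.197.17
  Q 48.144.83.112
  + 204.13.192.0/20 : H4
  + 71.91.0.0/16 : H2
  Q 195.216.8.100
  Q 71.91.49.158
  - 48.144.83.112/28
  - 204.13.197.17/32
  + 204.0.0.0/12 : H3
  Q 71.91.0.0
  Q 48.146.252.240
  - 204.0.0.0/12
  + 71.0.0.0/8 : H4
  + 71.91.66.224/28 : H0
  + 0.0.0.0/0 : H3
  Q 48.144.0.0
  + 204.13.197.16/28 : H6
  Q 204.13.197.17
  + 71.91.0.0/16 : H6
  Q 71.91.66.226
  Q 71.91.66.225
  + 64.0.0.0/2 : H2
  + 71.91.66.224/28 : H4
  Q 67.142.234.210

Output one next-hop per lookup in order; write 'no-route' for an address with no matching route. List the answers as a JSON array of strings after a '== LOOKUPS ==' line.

Process each operation:
  + 48.144.0.0/12 (H0) depth=12
  + 48.144.83.112/28 (H1) depth=28
  Q 48.144.83.116: descend 0011000010010000010100110111 ; hops seen [H0,H1] ; pick H1
  + 204.0.0.0/8 (H1) depth=8
  Q 48.144.83.118: descend 0011000010010000010100110111 ; hops seen [H0,H1] ; pick H1
  Q 48.144.0.12: descend 00110000100100000 ; hops seen [H0] ; pick H0
  + 204.13.197.17/32 (H2) depth=32
  del 204.0.0.0/8 (clear depth 8)
  Q 48.144.0.1: descend 00110000100100000 ; hops seen [H0] ; pick H0
  Q 204.13.197.17: descend 11001100000011011100010100010001 ; hops seen [H2] ; pick H2
  Q 48.144.83.112: descend 0011000010010000010100110111 ; hops seen [H0,H1] ; pick H1
  + 204.13.192.0/20 (H4) depth=20
  + 71.91.0.0/16 (H2) depth=16
  Q 195.216.8.100: descend 1100 ; hops seen [∅] ; pick no-route
  Q 71.91.49.158: descend 0100011101011011 ; hops seen [H2] ; pick H2
  del 48.144.83.112/28 (clear depth 28)
  del 204.13.197.17/32 (clear depth 32)
  + 204.0.0.0/12 (H3) depth=12
  Q 71.91.0.0: descend 0100011101011011 ; hops seen [H2] ; pick H2
  Q 48.146.252.240: descend 00110000100100 ; hops seen [H0] ; pick H0
  del 204.0.0.0/12 (clear depth 12)
  + 71.0.0.0/8 (H4) depth=8
  + 71.91.66.224/28 (H0) depth=28
  + 0.0.0.0/0 (H3) depth=0
  Q 48.144.0.0: descend 00110000100100000 ; hops seen [H3,H0] ; pick H0
  + 204.13.197.16/28 (H6) depth=28
  Q 204.13.197.17: descend 11001100000011011100010100010001 ; hops seen [H3,H4,H6] ; pick H6
  + 71.91.0.0/16 (H6) depth=16
  Q 71.91.66.226: descend 0100011101011011010000101110 ; hops seen [H3,H4,H6,H0] ; pick H0
  Q 71.91.66.225: descend 0100011101011011010000101110 ; hops seen [H3,H4,H6,H0] ; pick H0
  + 64.0.0.0/2 (H2) depth=2
  + 71.91.66.224/28 (H4) depth=28
  Q 67.142.234.210: descend 01000 ; hops seen [H3,H2] ; pick H2

== LOOKUPS ==
["H1","H1","H0","H0","H2","H1","no-route","H2","H2","H0","H0","H6","H0","H0","H2"]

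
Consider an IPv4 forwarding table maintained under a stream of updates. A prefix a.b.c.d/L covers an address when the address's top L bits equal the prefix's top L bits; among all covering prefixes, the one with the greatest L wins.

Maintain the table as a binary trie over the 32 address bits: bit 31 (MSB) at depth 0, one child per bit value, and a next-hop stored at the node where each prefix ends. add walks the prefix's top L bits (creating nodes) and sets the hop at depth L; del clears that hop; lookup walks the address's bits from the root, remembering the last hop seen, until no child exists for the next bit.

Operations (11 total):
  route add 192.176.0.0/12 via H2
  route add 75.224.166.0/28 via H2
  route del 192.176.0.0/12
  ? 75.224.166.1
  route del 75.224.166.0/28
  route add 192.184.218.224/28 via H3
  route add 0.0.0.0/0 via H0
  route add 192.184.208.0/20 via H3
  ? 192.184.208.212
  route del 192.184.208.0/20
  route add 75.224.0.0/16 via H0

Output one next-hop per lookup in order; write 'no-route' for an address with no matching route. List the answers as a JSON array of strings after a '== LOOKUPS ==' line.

Trace:
  add 192.176.0.0/12 -> H2 at depth 12
  add 75.224.166.0/28 -> H2 at depth 28
  del 192.176.0.0/12 (clear depth 12)
  Q 75.224.166.1: descend 0100101111100000101001100000 ; hops seen [H2] ; pick H2
  del 75.224.166.0/28 (clear depth 28)
  add 192.184.218.224/28 -> H3 at depth 28
  add 0.0.0.0/0 -> H0 at depth 0
  add 192.184.208.0/20 -> H3 at depth 20
  Q 192.184.208.212: descend 11000000101110001101 ; hops seen [H0,H3] ; pick H3
  del 192.184.208.0/20 (clear depth 20)
  add 75.224.0.0/16 -> H0 at depth 16

== LOOKUPS ==
["H2","H3"]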